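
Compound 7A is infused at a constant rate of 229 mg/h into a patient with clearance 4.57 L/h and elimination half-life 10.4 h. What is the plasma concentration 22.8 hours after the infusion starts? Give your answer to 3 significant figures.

39.1 µg/mL

Css = rate / CL = 229 / 4.57 = 50.11 µg/mL
k = ln 2 / 10.4 = 0.06665 h⁻¹
C(t) = Css (1 − e^(−kt)) = 50.11 × (1 − e^(−1.520)) = 50.11 × 0.7812 ≈ 39.1 µg/mL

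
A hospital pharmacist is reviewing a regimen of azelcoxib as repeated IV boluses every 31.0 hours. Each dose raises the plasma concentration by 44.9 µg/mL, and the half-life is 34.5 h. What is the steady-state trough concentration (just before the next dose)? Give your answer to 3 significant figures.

52.0 µg/mL

k = ln 2 / 34.5 = 0.02009 h⁻¹
Fraction remaining after one interval: e^(−kτ) = e^(−0.02009 × 31.0) = 0.5364
R = 1 / (1 − 0.5364) = 2.157
Css,max = 44.9 × 2.157 = 96.86 µg/mL
Css,min = Css,max × e^(−kτ) = 96.86 × 0.5364 ≈ 52.0 µg/mL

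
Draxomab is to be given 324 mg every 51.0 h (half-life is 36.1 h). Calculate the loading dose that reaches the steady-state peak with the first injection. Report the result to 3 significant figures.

519 mg

k = ln 2 / 36.1 = 0.01920 h⁻¹
Accumulation ratio R = 1 / (1 − e^(−kτ)) = 1 / (1 − e^(−0.01920×51.0)) = 1 / (1 − 0.3756) = 1.602
Loading dose = maintenance dose × R = 324 × 1.602 ≈ 519 mg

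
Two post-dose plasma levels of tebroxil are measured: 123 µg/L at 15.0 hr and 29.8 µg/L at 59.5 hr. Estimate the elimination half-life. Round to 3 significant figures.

21.8 hours

k = ln(C₁/C₂) / (t₂ − t₁) = ln(123/29.8) / (59.5 − 15.0)
  = 1.418 / 44.50 = 0.03186 hr⁻¹
t½ = ln 2 / k = ln 2 / 0.03186 ≈ 21.8 hours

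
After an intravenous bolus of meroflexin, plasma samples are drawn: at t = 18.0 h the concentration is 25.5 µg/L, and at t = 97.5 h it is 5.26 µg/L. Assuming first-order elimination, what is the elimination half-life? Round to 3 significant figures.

34.9 hours

k = ln(C₁/C₂) / (t₂ − t₁) = ln(25.5/5.26) / (97.5 − 18.0)
  = 1.579 / 79.50 = 0.01986 h⁻¹
t½ = ln 2 / k = ln 2 / 0.01986 ≈ 34.9 hours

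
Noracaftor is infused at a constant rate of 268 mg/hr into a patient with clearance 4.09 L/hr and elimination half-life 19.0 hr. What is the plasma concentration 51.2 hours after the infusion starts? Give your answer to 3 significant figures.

55.4 mg/L

Css = rate / CL = 268 / 4.09 = 65.53 mg/L
k = ln 2 / 19.0 = 0.03648 hr⁻¹
C(t) = Css (1 − e^(−kt)) = 65.53 × (1 − e^(−1.868)) = 65.53 × 0.8455 ≈ 55.4 mg/L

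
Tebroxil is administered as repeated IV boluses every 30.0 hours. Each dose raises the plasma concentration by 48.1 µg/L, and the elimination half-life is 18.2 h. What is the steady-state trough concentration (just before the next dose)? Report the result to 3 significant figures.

k = ln 2 / 18.2 = 0.03809 h⁻¹
Fraction remaining after one interval: e^(−kτ) = e^(−0.03809 × 30.0) = 0.3190
R = 1 / (1 − 0.3190) = 1.468
Css,max = 48.1 × 1.468 = 70.63 µg/L
Css,min = Css,max × e^(−kτ) = 70.63 × 0.3190 ≈ 22.5 µg/L

22.5 µg/L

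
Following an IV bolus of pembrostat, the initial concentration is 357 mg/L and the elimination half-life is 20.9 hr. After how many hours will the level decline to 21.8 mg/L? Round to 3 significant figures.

k = ln 2 / 20.9 = 0.03316 hr⁻¹
C(t) = C₀ e^(−kt)  ⇒  t = ln(C₀/C) / k
t = ln(357/21.8) / 0.03316 = 2.796 / 0.03316 ≈ 84.3 hours

84.3 hours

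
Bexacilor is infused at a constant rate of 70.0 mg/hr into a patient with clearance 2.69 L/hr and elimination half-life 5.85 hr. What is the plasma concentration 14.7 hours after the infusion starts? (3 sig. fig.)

Css = rate / CL = 70.0 / 2.69 = 26.02 mg/L
k = ln 2 / 5.85 = 0.1185 hr⁻¹
C(t) = Css (1 − e^(−kt)) = 26.02 × (1 − e^(−1.742)) = 26.02 × 0.8248 ≈ 21.5 mg/L

21.5 mg/L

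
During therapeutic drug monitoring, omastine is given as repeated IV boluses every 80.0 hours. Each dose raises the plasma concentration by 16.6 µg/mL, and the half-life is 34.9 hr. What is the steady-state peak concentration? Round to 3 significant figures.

k = ln 2 / 34.9 = 0.01986 hr⁻¹
Fraction remaining after one interval: e^(−kτ) = e^(−0.01986 × 80.0) = 0.2042
R = 1 / (1 − 0.2042) = 1.257
Css,max = 16.6 × 1.257 ≈ 20.9 µg/mL

20.9 µg/mL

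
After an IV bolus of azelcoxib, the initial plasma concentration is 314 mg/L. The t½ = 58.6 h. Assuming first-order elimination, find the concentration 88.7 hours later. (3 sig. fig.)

k = ln 2 / 58.6 = 0.01183 h⁻¹
C(t) = C₀ e^(−kt) = 314 × e^(−0.01183 × 88.7) = 314 × e^(−1.049) = 314 × 0.3502 ≈ 110 mg/L

110 mg/L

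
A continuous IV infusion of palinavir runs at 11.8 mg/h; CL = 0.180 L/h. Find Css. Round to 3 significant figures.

Css = infusion rate / CL = 11.8 / 0.180 ≈ 65.6 mg/L

65.6 mg/L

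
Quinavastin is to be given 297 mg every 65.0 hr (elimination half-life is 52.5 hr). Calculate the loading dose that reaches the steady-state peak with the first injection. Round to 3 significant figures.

516 mg

k = ln 2 / 52.5 = 0.01320 hr⁻¹
Accumulation ratio R = 1 / (1 − e^(−kτ)) = 1 / (1 − e^(−0.01320×65.0)) = 1 / (1 − 0.4239) = 1.736
Loading dose = maintenance dose × R = 297 × 1.736 ≈ 516 mg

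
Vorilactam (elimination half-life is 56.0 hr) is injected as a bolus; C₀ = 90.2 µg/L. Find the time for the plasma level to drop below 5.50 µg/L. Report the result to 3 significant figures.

226 hours

k = ln 2 / 56.0 = 0.01238 hr⁻¹
C(t) = C₀ e^(−kt)  ⇒  t = ln(C₀/C) / k
t = ln(90.2/5.50) / 0.01238 = 2.797 / 0.01238 ≈ 226 hours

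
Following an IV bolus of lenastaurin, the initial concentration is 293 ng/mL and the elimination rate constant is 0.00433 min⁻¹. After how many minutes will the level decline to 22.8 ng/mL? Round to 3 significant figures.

590 minutes

C(t) = C₀ e^(−kt)  ⇒  t = ln(C₀/C) / k
t = ln(293/22.8) / 0.004330 = 2.553 / 0.004330 ≈ 590 minutes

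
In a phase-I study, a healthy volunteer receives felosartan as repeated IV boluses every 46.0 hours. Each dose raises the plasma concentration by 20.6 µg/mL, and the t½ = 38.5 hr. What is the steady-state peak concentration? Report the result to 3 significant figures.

k = ln 2 / 38.5 = 0.01800 hr⁻¹
Fraction remaining after one interval: e^(−kτ) = e^(−0.01800 × 46.0) = 0.4368
R = 1 / (1 − 0.4368) = 1.776
Css,max = 20.6 × 1.776 ≈ 36.6 µg/mL

36.6 µg/mL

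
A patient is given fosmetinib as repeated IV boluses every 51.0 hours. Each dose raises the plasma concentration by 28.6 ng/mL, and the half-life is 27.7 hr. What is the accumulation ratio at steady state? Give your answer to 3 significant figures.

1.39

k = ln 2 / 27.7 = 0.02502 hr⁻¹
Fraction remaining after one interval: e^(−kτ) = e^(−0.02502 × 51.0) = 0.2791
R = 1 / (1 − 0.2791) = 1 / 0.7209 ≈ 1.39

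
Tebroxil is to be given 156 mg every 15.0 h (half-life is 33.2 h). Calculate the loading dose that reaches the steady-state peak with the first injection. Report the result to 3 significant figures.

580 mg

k = ln 2 / 33.2 = 0.02088 h⁻¹
Accumulation ratio R = 1 / (1 − e^(−kτ)) = 1 / (1 − e^(−0.02088×15.0)) = 1 / (1 − 0.7311) = 3.719
Loading dose = maintenance dose × R = 156 × 3.719 ≈ 580 mg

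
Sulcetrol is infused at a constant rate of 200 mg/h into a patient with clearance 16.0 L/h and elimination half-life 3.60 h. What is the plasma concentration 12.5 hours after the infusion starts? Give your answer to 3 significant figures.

Css = rate / CL = 200 / 16.0 = 12.50 mg/L
k = ln 2 / 3.60 = 0.1925 h⁻¹
C(t) = Css (1 − e^(−kt)) = 12.50 × (1 − e^(−2.407)) = 12.50 × 0.9099 ≈ 11.4 mg/L

11.4 mg/L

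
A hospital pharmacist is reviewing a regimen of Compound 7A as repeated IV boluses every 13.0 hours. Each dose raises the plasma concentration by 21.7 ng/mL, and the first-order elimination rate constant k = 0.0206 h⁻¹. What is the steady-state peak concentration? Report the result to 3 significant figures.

Fraction remaining after one interval: e^(−kτ) = e^(−0.02060 × 13.0) = 0.7651
R = 1 / (1 − 0.7651) = 4.256
Css,max = 21.7 × 4.256 ≈ 92.4 ng/mL

92.4 ng/mL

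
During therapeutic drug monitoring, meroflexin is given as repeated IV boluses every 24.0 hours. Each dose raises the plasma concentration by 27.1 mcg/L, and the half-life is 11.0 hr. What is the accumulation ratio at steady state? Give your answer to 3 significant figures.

1.28

k = ln 2 / 11.0 = 0.06301 hr⁻¹
Fraction remaining after one interval: e^(−kτ) = e^(−0.06301 × 24.0) = 0.2204
R = 1 / (1 − 0.2204) = 1 / 0.7796 ≈ 1.28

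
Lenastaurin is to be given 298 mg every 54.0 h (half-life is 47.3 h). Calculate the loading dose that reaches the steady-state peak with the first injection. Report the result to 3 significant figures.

545 mg

k = ln 2 / 47.3 = 0.01465 h⁻¹
Accumulation ratio R = 1 / (1 − e^(−kτ)) = 1 / (1 − e^(−0.01465×54.0)) = 1 / (1 − 0.4532) = 1.829
Loading dose = maintenance dose × R = 298 × 1.829 ≈ 545 mg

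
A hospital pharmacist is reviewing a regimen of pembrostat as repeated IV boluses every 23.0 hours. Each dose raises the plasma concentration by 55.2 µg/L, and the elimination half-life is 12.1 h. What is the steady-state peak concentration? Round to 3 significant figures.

k = ln 2 / 12.1 = 0.05728 h⁻¹
Fraction remaining after one interval: e^(−kτ) = e^(−0.05728 × 23.0) = 0.2678
R = 1 / (1 − 0.2678) = 1.366
Css,max = 55.2 × 1.366 ≈ 75.4 µg/L

75.4 µg/L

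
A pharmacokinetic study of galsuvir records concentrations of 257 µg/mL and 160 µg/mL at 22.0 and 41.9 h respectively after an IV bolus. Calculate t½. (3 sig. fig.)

k = ln(C₁/C₂) / (t₂ − t₁) = ln(257/160) / (41.9 − 22.0)
  = 0.4739 / 19.90 = 0.02381 h⁻¹
t½ = ln 2 / k = ln 2 / 0.02381 ≈ 29.1 hours

29.1 hours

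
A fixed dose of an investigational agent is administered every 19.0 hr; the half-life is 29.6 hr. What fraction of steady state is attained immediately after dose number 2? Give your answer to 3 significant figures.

0.589

k = ln 2 / 29.6 = 0.02342 hr⁻¹
f_n = 1 − e^(−nkτ) = 1 − e^(−2 × 0.02342 × 19.0) = 1 − e^(−0.8899) = 1 − 0.4107 ≈ 0.589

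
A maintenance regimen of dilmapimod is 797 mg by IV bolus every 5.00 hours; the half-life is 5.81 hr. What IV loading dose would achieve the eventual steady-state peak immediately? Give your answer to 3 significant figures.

1770 mg

k = ln 2 / 5.81 = 0.1193 hr⁻¹
Accumulation ratio R = 1 / (1 − e^(−kτ)) = 1 / (1 − e^(−0.1193×5.00)) = 1 / (1 − 0.5507) = 2.226
Loading dose = maintenance dose × R = 797 × 2.226 ≈ 1770 mg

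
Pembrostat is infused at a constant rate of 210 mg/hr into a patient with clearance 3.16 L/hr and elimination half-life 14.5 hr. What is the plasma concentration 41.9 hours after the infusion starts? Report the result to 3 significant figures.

57.5 mg/L

Css = rate / CL = 210 / 3.16 = 66.46 mg/L
k = ln 2 / 14.5 = 0.04780 hr⁻¹
C(t) = Css (1 − e^(−kt)) = 66.46 × (1 − e^(−2.003)) = 66.46 × 0.8651 ≈ 57.5 mg/L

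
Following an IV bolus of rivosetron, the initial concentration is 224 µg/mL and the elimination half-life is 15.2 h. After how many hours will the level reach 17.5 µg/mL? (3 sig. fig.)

k = ln 2 / 15.2 = 0.04560 h⁻¹
C(t) = C₀ e^(−kt)  ⇒  t = ln(C₀/C) / k
t = ln(224/17.5) / 0.04560 = 2.549 / 0.04560 ≈ 55.9 hours

55.9 hours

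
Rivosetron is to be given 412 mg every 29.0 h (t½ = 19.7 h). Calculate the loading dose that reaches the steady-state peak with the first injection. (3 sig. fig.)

644 mg

k = ln 2 / 19.7 = 0.03519 h⁻¹
Accumulation ratio R = 1 / (1 − e^(−kτ)) = 1 / (1 − e^(−0.03519×29.0)) = 1 / (1 − 0.3605) = 1.564
Loading dose = maintenance dose × R = 412 × 1.564 ≈ 644 mg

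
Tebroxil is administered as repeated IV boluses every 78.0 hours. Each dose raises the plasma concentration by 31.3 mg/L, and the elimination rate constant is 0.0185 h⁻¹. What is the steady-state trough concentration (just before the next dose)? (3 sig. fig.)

Fraction remaining after one interval: e^(−kτ) = e^(−0.01850 × 78.0) = 0.2362
R = 1 / (1 − 0.2362) = 1.309
Css,max = 31.3 × 1.309 = 40.98 mg/L
Css,min = Css,max × e^(−kτ) = 40.98 × 0.2362 ≈ 9.68 mg/L

9.68 mg/L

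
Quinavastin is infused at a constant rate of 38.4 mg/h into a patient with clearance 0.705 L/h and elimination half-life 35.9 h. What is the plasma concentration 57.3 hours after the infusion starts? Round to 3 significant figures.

Css = rate / CL = 38.4 / 0.705 = 54.47 µg/mL
k = ln 2 / 35.9 = 0.01931 h⁻¹
C(t) = Css (1 − e^(−kt)) = 54.47 × (1 − e^(−1.106)) = 54.47 × 0.6692 ≈ 36.5 µg/mL

36.5 µg/mL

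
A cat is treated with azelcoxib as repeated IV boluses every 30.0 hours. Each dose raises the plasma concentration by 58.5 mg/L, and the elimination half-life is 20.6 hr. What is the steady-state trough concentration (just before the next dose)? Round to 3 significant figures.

33.5 mg/L

k = ln 2 / 20.6 = 0.03365 hr⁻¹
Fraction remaining after one interval: e^(−kτ) = e^(−0.03365 × 30.0) = 0.3644
R = 1 / (1 − 0.3644) = 1.573
Css,max = 58.5 × 1.573 = 92.04 mg/L
Css,min = Css,max × e^(−kτ) = 92.04 × 0.3644 ≈ 33.5 mg/L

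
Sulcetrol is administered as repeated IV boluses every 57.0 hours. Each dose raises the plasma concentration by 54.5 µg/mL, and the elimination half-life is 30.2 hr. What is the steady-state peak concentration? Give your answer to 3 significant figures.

74.7 µg/mL

k = ln 2 / 30.2 = 0.02295 hr⁻¹
Fraction remaining after one interval: e^(−kτ) = e^(−0.02295 × 57.0) = 0.2703
R = 1 / (1 − 0.2703) = 1.370
Css,max = 54.5 × 1.370 ≈ 74.7 µg/mL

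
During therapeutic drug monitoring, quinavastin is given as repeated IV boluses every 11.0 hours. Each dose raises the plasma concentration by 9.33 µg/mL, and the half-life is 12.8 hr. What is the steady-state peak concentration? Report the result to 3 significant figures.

20.8 µg/mL

k = ln 2 / 12.8 = 0.05415 hr⁻¹
Fraction remaining after one interval: e^(−kτ) = e^(−0.05415 × 11.0) = 0.5512
R = 1 / (1 − 0.5512) = 2.228
Css,max = 9.33 × 2.228 ≈ 20.8 µg/mL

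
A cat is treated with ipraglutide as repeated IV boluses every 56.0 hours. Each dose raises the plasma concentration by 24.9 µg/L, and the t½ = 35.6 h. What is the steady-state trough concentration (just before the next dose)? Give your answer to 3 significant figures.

k = ln 2 / 35.6 = 0.01947 h⁻¹
Fraction remaining after one interval: e^(−kτ) = e^(−0.01947 × 56.0) = 0.3361
R = 1 / (1 − 0.3361) = 1.506
Css,max = 24.9 × 1.506 = 37.51 µg/L
Css,min = Css,max × e^(−kτ) = 37.51 × 0.3361 ≈ 12.6 µg/L

12.6 µg/L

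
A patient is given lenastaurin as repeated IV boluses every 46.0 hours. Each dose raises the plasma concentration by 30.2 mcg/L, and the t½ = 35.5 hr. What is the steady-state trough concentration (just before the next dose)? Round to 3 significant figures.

20.8 mcg/L

k = ln 2 / 35.5 = 0.01953 hr⁻¹
Fraction remaining after one interval: e^(−kτ) = e^(−0.01953 × 46.0) = 0.4073
R = 1 / (1 − 0.4073) = 1.687
Css,max = 30.2 × 1.687 = 50.95 mcg/L
Css,min = Css,max × e^(−kτ) = 50.95 × 0.4073 ≈ 20.8 mcg/L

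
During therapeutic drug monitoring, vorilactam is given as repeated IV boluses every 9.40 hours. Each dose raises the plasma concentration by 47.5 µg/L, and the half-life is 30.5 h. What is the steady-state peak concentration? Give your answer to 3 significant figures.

247 µg/L

k = ln 2 / 30.5 = 0.02273 h⁻¹
Fraction remaining after one interval: e^(−kτ) = e^(−0.02273 × 9.40) = 0.8077
R = 1 / (1 − 0.8077) = 5.199
Css,max = 47.5 × 5.199 ≈ 247 µg/L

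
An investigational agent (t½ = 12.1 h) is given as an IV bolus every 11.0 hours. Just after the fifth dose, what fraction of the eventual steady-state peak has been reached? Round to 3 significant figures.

k = ln 2 / 12.1 = 0.05728 h⁻¹
f_n = 1 − e^(−nkτ) = 1 − e^(−5 × 0.05728 × 11.0) = 1 − e^(−3.151) = 1 − 0.04282 ≈ 0.957

0.957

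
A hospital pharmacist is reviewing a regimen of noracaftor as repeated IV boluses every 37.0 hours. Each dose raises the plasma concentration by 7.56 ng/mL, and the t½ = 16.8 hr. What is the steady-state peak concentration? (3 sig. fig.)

k = ln 2 / 16.8 = 0.04126 hr⁻¹
Fraction remaining after one interval: e^(−kτ) = e^(−0.04126 × 37.0) = 0.2173
R = 1 / (1 − 0.2173) = 1.278
Css,max = 7.56 × 1.278 ≈ 9.66 ng/mL

9.66 ng/mL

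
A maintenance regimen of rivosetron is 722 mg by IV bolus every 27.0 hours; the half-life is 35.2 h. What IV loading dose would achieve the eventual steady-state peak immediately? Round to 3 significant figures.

k = ln 2 / 35.2 = 0.01969 h⁻¹
Accumulation ratio R = 1 / (1 − e^(−kτ)) = 1 / (1 − e^(−0.01969×27.0)) = 1 / (1 − 0.5876) = 2.425
Loading dose = maintenance dose × R = 722 × 2.425 ≈ 1750 mg

1750 mg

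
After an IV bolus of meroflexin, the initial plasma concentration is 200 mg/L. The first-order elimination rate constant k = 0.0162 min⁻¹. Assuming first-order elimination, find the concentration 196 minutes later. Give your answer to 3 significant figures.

C(t) = C₀ e^(−kt) = 200 × e^(−0.01620 × 196) = 200 × e^(−3.175) = 200 × 0.04179 ≈ 8.36 mg/L

8.36 mg/L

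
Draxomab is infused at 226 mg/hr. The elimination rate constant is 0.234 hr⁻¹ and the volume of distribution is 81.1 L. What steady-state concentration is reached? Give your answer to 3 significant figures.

CL = k · V = 0.234 × 81.1 = 18.98 L/hr
Css = rate / CL = 226 / 18.98 ≈ 11.9 mg/L

11.9 mg/L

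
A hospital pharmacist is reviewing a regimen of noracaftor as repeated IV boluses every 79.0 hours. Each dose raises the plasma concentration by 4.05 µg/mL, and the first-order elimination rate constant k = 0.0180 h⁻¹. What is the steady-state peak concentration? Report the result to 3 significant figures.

Fraction remaining after one interval: e^(−kτ) = e^(−0.01800 × 79.0) = 0.2412
R = 1 / (1 − 0.2412) = 1.318
Css,max = 4.05 × 1.318 ≈ 5.34 µg/mL

5.34 µg/mL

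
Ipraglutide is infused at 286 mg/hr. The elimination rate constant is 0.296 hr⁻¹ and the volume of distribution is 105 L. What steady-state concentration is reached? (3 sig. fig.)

9.20 mg/L

CL = k · V = 0.296 × 105 = 31.08 L/hr
Css = rate / CL = 286 / 31.08 ≈ 9.20 mg/L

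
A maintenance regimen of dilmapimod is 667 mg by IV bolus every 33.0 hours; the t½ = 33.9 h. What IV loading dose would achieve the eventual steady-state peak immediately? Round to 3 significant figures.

1360 mg

k = ln 2 / 33.9 = 0.02045 h⁻¹
Accumulation ratio R = 1 / (1 − e^(−kτ)) = 1 / (1 − e^(−0.02045×33.0)) = 1 / (1 − 0.5093) = 2.038
Loading dose = maintenance dose × R = 667 × 2.038 ≈ 1360 mg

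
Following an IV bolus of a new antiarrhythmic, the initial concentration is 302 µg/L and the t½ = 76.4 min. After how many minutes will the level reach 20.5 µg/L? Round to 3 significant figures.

296 minutes

k = ln 2 / 76.4 = 0.009073 min⁻¹
C(t) = C₀ e^(−kt)  ⇒  t = ln(C₀/C) / k
t = ln(302/20.5) / 0.009073 = 2.690 / 0.009073 ≈ 296 minutes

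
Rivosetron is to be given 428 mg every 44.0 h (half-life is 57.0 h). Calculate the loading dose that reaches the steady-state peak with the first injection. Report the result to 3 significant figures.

k = ln 2 / 57.0 = 0.01216 h⁻¹
Accumulation ratio R = 1 / (1 − e^(−kτ)) = 1 / (1 − e^(−0.01216×44.0)) = 1 / (1 − 0.5856) = 2.413
Loading dose = maintenance dose × R = 428 × 2.413 ≈ 1030 mg

1030 mg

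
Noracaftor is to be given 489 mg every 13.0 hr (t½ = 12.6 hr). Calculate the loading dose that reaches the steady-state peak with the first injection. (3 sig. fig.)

957 mg

k = ln 2 / 12.6 = 0.05501 hr⁻¹
Accumulation ratio R = 1 / (1 − e^(−kτ)) = 1 / (1 − e^(−0.05501×13.0)) = 1 / (1 − 0.4891) = 1.957
Loading dose = maintenance dose × R = 489 × 1.957 ≈ 957 mg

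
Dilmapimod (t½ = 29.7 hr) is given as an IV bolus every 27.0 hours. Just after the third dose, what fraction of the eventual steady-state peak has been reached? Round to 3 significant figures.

k = ln 2 / 29.7 = 0.02334 hr⁻¹
f_n = 1 − e^(−nkτ) = 1 − e^(−3 × 0.02334 × 27.0) = 1 − e^(−1.890) = 1 − 0.1510 ≈ 0.849

0.849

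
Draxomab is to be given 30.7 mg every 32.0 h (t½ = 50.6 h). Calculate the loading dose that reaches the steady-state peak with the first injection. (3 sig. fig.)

86.5 mg

k = ln 2 / 50.6 = 0.01370 h⁻¹
Accumulation ratio R = 1 / (1 − e^(−kτ)) = 1 / (1 − e^(−0.01370×32.0)) = 1 / (1 − 0.6451) = 2.818
Loading dose = maintenance dose × R = 30.7 × 2.818 ≈ 86.5 mg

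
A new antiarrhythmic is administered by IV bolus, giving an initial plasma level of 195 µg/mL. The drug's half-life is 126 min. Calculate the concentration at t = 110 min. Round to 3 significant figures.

106 µg/mL

k = ln 2 / 126 = 0.005501 min⁻¹
110 min is 0.8730 half-lives, so C = 195 × (1/2)^0.8730 = 195 × 0.5460 ≈ 106 µg/mL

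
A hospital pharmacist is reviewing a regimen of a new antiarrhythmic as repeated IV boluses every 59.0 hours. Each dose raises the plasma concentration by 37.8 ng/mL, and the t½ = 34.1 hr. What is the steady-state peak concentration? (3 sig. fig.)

k = ln 2 / 34.1 = 0.02033 hr⁻¹
Fraction remaining after one interval: e^(−kτ) = e^(−0.02033 × 59.0) = 0.3014
R = 1 / (1 − 0.3014) = 1.431
Css,max = 37.8 × 1.431 ≈ 54.1 ng/mL

54.1 ng/mL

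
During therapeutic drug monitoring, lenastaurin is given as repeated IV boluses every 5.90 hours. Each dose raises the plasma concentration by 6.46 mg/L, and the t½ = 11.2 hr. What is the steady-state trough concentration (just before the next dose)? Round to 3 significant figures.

14.7 mg/L

k = ln 2 / 11.2 = 0.06189 hr⁻¹
Fraction remaining after one interval: e^(−kτ) = e^(−0.06189 × 5.90) = 0.6941
R = 1 / (1 − 0.6941) = 3.269
Css,max = 6.46 × 3.269 = 21.12 mg/L
Css,min = Css,max × e^(−kτ) = 21.12 × 0.6941 ≈ 14.7 mg/L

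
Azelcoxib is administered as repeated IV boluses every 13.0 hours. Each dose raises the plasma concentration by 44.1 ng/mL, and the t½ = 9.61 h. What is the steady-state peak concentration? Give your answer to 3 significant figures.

72.5 ng/mL

k = ln 2 / 9.61 = 0.07213 h⁻¹
Fraction remaining after one interval: e^(−kτ) = e^(−0.07213 × 13.0) = 0.3915
R = 1 / (1 − 0.3915) = 1.644
Css,max = 44.1 × 1.644 ≈ 72.5 ng/mL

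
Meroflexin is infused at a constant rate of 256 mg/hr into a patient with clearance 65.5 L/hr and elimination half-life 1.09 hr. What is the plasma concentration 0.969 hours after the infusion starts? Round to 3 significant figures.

1.80 mg/L

Css = rate / CL = 256 / 65.5 = 3.908 mg/L
k = ln 2 / 1.09 = 0.6359 hr⁻¹
C(t) = Css (1 − e^(−kt)) = 3.908 × (1 − e^(−0.6162)) = 3.908 × 0.4600 ≈ 1.80 mg/L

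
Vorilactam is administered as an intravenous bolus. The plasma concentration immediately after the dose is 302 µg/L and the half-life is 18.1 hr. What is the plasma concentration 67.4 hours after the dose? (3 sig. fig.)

k = ln 2 / 18.1 = 0.03830 hr⁻¹
67.4 hr is 3.724 half-lives, so C = 302 × (1/2)^3.724 = 302 × 0.07569 ≈ 22.9 µg/L

22.9 µg/L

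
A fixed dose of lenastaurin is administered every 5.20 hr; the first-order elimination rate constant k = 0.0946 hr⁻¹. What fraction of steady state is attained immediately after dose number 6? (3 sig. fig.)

0.948

f_n = 1 − e^(−nkτ) = 1 − e^(−6 × 0.09460 × 5.20) = 1 − e^(−2.952) = 1 − 0.05226 ≈ 0.948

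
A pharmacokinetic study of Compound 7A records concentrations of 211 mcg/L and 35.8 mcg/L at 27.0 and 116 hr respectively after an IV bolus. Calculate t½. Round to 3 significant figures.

k = ln(C₁/C₂) / (t₂ − t₁) = ln(211/35.8) / (116 − 27.0)
  = 1.774 / 89.00 = 0.01993 hr⁻¹
t½ = ln 2 / k = ln 2 / 0.01993 ≈ 34.8 hours

34.8 hours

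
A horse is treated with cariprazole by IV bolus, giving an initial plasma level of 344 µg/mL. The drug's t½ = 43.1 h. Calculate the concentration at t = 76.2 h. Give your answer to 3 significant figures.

101 µg/mL

k = ln 2 / 43.1 = 0.01608 h⁻¹
C(t) = C₀ e^(−kt) = 344 × e^(−0.01608 × 76.2) = 344 × e^(−1.225) = 344 × 0.2936 ≈ 101 µg/mL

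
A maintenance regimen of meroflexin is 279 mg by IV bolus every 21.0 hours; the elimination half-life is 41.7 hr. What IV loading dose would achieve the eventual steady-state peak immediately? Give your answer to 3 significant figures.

947 mg

k = ln 2 / 41.7 = 0.01662 hr⁻¹
Accumulation ratio R = 1 / (1 − e^(−kτ)) = 1 / (1 − e^(−0.01662×21.0)) = 1 / (1 − 0.7053) = 3.394
Loading dose = maintenance dose × R = 279 × 3.394 ≈ 947 mg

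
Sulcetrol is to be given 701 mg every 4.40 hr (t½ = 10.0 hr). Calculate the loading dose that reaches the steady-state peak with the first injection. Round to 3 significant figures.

2670 mg

k = ln 2 / 10.0 = 0.06931 hr⁻¹
Accumulation ratio R = 1 / (1 − e^(−kτ)) = 1 / (1 − e^(−0.06931×4.40)) = 1 / (1 − 0.7371) = 3.804
Loading dose = maintenance dose × R = 701 × 3.804 ≈ 2670 mg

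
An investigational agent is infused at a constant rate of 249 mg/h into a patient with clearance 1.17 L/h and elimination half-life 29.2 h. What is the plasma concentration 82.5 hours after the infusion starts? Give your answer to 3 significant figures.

Css = rate / CL = 249 / 1.17 = 212.8 mg/L
k = ln 2 / 29.2 = 0.02374 h⁻¹
C(t) = Css (1 − e^(−kt)) = 212.8 × (1 − e^(−1.958)) = 212.8 × 0.8589 ≈ 183 mg/L

183 mg/L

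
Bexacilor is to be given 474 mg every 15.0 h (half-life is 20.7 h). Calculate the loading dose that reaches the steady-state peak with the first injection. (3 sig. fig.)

k = ln 2 / 20.7 = 0.03349 h⁻¹
Accumulation ratio R = 1 / (1 − e^(−kτ)) = 1 / (1 − e^(−0.03349×15.0)) = 1 / (1 − 0.6051) = 2.533
Loading dose = maintenance dose × R = 474 × 2.533 ≈ 1200 mg

1200 mg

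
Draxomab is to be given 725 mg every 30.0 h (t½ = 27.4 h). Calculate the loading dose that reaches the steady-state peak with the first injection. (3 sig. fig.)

k = ln 2 / 27.4 = 0.02530 h⁻¹
Accumulation ratio R = 1 / (1 − e^(−kτ)) = 1 / (1 − e^(−0.02530×30.0)) = 1 / (1 − 0.4682) = 1.880
Loading dose = maintenance dose × R = 725 × 1.880 ≈ 1360 mg

1360 mg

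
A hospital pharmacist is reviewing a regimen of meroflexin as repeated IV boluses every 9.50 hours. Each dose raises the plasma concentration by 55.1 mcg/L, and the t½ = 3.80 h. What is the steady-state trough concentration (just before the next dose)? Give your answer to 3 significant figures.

k = ln 2 / 3.80 = 0.1824 h⁻¹
Fraction remaining after one interval: e^(−kτ) = e^(−0.1824 × 9.50) = 0.1768
R = 1 / (1 − 0.1768) = 1.215
Css,max = 55.1 × 1.215 = 66.93 mcg/L
Css,min = Css,max × e^(−kτ) = 66.93 × 0.1768 ≈ 11.8 mcg/L

11.8 mcg/L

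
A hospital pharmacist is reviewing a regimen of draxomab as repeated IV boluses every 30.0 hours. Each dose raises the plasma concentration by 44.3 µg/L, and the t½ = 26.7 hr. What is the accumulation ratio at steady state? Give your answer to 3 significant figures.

k = ln 2 / 26.7 = 0.02596 hr⁻¹
Fraction remaining after one interval: e^(−kτ) = e^(−0.02596 × 30.0) = 0.4589
R = 1 / (1 − 0.4589) = 1 / 0.5411 ≈ 1.85

1.85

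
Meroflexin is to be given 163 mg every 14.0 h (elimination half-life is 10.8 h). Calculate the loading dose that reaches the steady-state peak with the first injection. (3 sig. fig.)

275 mg

k = ln 2 / 10.8 = 0.06418 h⁻¹
Accumulation ratio R = 1 / (1 − e^(−kτ)) = 1 / (1 − e^(−0.06418×14.0)) = 1 / (1 − 0.4072) = 1.687
Loading dose = maintenance dose × R = 163 × 1.687 ≈ 275 mg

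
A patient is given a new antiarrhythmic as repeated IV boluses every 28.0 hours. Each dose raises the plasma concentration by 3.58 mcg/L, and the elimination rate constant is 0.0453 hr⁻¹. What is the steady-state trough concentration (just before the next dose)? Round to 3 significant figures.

Fraction remaining after one interval: e^(−kτ) = e^(−0.04530 × 28.0) = 0.2813
R = 1 / (1 − 0.2813) = 1.391
Css,max = 3.58 × 1.391 = 4.981 mcg/L
Css,min = Css,max × e^(−kτ) = 4.981 × 0.2813 ≈ 1.40 mcg/L

1.40 mcg/L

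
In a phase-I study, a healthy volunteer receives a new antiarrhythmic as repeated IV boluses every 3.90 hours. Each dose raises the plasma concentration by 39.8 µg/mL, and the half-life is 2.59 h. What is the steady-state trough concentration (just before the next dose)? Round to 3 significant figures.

21.6 µg/mL

k = ln 2 / 2.59 = 0.2676 h⁻¹
Fraction remaining after one interval: e^(−kτ) = e^(−0.2676 × 3.90) = 0.3521
R = 1 / (1 − 0.3521) = 1.544
Css,max = 39.8 × 1.544 = 61.43 µg/mL
Css,min = Css,max × e^(−kτ) = 61.43 × 0.3521 ≈ 21.6 µg/mL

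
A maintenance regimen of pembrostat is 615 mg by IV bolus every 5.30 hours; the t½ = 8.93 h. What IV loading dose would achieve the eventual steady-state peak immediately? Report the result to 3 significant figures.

k = ln 2 / 8.93 = 0.07762 h⁻¹
Accumulation ratio R = 1 / (1 − e^(−kτ)) = 1 / (1 − e^(−0.07762×5.30)) = 1 / (1 − 0.6627) = 2.965
Loading dose = maintenance dose × R = 615 × 2.965 ≈ 1820 mg

1820 mg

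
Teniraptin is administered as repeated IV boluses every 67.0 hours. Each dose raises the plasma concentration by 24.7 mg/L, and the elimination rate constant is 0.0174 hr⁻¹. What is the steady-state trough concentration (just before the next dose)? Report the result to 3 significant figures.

11.2 mg/L

Fraction remaining after one interval: e^(−kτ) = e^(−0.01740 × 67.0) = 0.3117
R = 1 / (1 − 0.3117) = 1.453
Css,max = 24.7 × 1.453 = 35.88 mg/L
Css,min = Css,max × e^(−kτ) = 35.88 × 0.3117 ≈ 11.2 mg/L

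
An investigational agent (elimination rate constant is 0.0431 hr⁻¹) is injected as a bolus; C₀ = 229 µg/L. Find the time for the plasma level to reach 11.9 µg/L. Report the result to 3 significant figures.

68.6 hours

C(t) = C₀ e^(−kt)  ⇒  t = ln(C₀/C) / k
t = ln(229/11.9) / 0.04310 = 2.957 / 0.04310 ≈ 68.6 hours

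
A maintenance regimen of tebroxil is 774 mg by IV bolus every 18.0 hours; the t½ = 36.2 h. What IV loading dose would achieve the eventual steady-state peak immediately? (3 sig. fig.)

k = ln 2 / 36.2 = 0.01915 h⁻¹
Accumulation ratio R = 1 / (1 − e^(−kτ)) = 1 / (1 − e^(−0.01915×18.0)) = 1 / (1 − 0.7085) = 3.430
Loading dose = maintenance dose × R = 774 × 3.430 ≈ 2650 mg

2650 mg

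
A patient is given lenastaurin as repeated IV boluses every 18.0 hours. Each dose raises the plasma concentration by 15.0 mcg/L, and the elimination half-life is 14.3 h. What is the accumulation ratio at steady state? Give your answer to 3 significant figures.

1.72

k = ln 2 / 14.3 = 0.04847 h⁻¹
Fraction remaining after one interval: e^(−kτ) = e^(−0.04847 × 18.0) = 0.4179
R = 1 / (1 − 0.4179) = 1 / 0.5821 ≈ 1.72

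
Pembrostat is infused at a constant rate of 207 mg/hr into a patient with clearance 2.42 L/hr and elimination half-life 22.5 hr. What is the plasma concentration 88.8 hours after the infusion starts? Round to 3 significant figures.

Css = rate / CL = 207 / 2.42 = 85.54 mg/L
k = ln 2 / 22.5 = 0.03081 hr⁻¹
C(t) = Css (1 − e^(−kt)) = 85.54 × (1 − e^(−2.736)) = 85.54 × 0.9351 ≈ 80.0 mg/L

80.0 mg/L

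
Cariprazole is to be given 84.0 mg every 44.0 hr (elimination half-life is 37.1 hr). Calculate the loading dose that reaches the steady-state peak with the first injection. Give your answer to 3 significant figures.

k = ln 2 / 37.1 = 0.01868 hr⁻¹
Accumulation ratio R = 1 / (1 − e^(−kτ)) = 1 / (1 − e^(−0.01868×44.0)) = 1 / (1 − 0.4395) = 1.784
Loading dose = maintenance dose × R = 84.0 × 1.784 ≈ 150 mg

150 mg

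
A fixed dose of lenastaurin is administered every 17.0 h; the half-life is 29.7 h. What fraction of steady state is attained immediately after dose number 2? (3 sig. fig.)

0.548

k = ln 2 / 29.7 = 0.02334 h⁻¹
f_n = 1 − e^(−nkτ) = 1 − e^(−2 × 0.02334 × 17.0) = 1 − e^(−0.7935) = 1 − 0.4523 ≈ 0.548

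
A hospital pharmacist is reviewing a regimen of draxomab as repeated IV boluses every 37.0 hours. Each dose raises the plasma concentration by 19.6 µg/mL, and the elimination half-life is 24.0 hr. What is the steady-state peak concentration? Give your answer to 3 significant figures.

29.9 µg/mL

k = ln 2 / 24.0 = 0.02888 hr⁻¹
Fraction remaining after one interval: e^(−kτ) = e^(−0.02888 × 37.0) = 0.3435
R = 1 / (1 − 0.3435) = 1.523
Css,max = 19.6 × 1.523 ≈ 29.9 µg/mL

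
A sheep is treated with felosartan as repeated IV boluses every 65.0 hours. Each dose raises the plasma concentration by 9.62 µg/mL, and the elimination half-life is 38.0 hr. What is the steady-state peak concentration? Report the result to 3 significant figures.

k = ln 2 / 38.0 = 0.01824 hr⁻¹
Fraction remaining after one interval: e^(−kτ) = e^(−0.01824 × 65.0) = 0.3055
R = 1 / (1 − 0.3055) = 1.440
Css,max = 9.62 × 1.440 ≈ 13.9 µg/mL

13.9 µg/mL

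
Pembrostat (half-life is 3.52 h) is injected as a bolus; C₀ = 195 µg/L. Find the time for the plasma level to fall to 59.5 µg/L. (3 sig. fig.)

k = ln 2 / 3.52 = 0.1969 h⁻¹
C(t) = C₀ e^(−kt)  ⇒  t = ln(C₀/C) / k
t = ln(195/59.5) / 0.1969 = 1.187 / 0.1969 ≈ 6.03 hours

6.03 hours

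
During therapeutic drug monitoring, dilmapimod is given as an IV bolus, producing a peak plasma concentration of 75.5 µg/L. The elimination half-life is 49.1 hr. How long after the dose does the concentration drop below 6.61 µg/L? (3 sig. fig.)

k = ln 2 / 49.1 = 0.01412 hr⁻¹
C(t) = C₀ e^(−kt)  ⇒  t = ln(C₀/C) / k
t = ln(75.5/6.61) / 0.01412 = 2.436 / 0.01412 ≈ 173 hours

173 hours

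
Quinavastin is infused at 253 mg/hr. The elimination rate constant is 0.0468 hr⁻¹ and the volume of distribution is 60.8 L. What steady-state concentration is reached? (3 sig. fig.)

88.9 µg/mL

CL = k · V = 0.0468 × 60.8 = 2.845 L/hr
Css = rate / CL = 253 / 2.845 ≈ 88.9 µg/mL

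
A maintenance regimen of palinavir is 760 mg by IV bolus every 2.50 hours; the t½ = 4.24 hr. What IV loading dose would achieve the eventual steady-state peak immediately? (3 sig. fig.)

k = ln 2 / 4.24 = 0.1635 hr⁻¹
Accumulation ratio R = 1 / (1 − e^(−kτ)) = 1 / (1 − e^(−0.1635×2.50)) = 1 / (1 − 0.6645) = 2.981
Loading dose = maintenance dose × R = 760 × 2.981 ≈ 2270 mg

2270 mg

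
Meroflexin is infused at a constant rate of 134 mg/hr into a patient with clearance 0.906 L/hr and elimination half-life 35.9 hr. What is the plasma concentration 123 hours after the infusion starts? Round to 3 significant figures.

134 mg/L

Css = rate / CL = 134 / 0.906 = 147.9 mg/L
k = ln 2 / 35.9 = 0.01931 hr⁻¹
C(t) = Css (1 − e^(−kt)) = 147.9 × (1 − e^(−2.375)) = 147.9 × 0.9070 ≈ 134 mg/L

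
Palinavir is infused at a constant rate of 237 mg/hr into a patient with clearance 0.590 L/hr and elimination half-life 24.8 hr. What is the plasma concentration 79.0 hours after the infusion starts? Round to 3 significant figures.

358 mg/L

Css = rate / CL = 237 / 0.590 = 401.7 mg/L
k = ln 2 / 24.8 = 0.02795 hr⁻¹
C(t) = Css (1 − e^(−kt)) = 401.7 × (1 − e^(−2.208)) = 401.7 × 0.8901 ≈ 358 mg/L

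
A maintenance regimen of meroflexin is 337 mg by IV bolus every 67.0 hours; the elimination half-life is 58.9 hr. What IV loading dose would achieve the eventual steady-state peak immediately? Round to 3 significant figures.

k = ln 2 / 58.9 = 0.01177 hr⁻¹
Accumulation ratio R = 1 / (1 − e^(−kτ)) = 1 / (1 − e^(−0.01177×67.0)) = 1 / (1 − 0.4545) = 1.833
Loading dose = maintenance dose × R = 337 × 1.833 ≈ 618 mg

618 mg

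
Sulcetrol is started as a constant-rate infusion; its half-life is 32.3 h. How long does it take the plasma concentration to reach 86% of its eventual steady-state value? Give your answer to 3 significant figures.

91.6 hours

k = ln 2 / 32.3 = 0.02146 h⁻¹
f = 1 − e^(−kt)  ⇒  t = −ln(1 − f) / k
t = −ln(1 − 0.86) / 0.02146 = 1.966 / 0.02146 ≈ 91.6 hours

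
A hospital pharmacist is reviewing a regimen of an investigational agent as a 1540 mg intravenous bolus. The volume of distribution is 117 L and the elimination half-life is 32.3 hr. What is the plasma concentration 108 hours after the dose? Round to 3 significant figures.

1.30 mg/L

C₀ = dose / V = 1540 / 117 = 13.16 mg/L
k = ln 2 / 32.3 = 0.02146 hr⁻¹
C(t) = C₀ e^(−kt) = 13.16 × e^(−0.02146 × 108) = 13.16 × e^(−2.318) = 13.16 × 0.09851 ≈ 1.30 mg/L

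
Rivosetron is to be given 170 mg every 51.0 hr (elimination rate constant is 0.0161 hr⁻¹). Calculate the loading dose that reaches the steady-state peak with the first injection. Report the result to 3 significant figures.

Accumulation ratio R = 1 / (1 − e^(−kτ)) = 1 / (1 − e^(−0.01610×51.0)) = 1 / (1 − 0.4399) = 1.786
Loading dose = maintenance dose × R = 170 × 1.786 ≈ 304 mg

304 mg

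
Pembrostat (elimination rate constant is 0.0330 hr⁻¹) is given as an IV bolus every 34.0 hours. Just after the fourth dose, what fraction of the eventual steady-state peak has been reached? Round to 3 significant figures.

0.989

f_n = 1 − e^(−nkτ) = 1 − e^(−4 × 0.03300 × 34.0) = 1 − e^(−4.488) = 1 − 0.01124 ≈ 0.989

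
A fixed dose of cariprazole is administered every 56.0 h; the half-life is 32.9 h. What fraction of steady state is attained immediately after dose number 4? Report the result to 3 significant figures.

k = ln 2 / 32.9 = 0.02107 h⁻¹
f_n = 1 − e^(−nkτ) = 1 − e^(−4 × 0.02107 × 56.0) = 1 − e^(−4.719) = 1 − 0.008921 ≈ 0.991

0.991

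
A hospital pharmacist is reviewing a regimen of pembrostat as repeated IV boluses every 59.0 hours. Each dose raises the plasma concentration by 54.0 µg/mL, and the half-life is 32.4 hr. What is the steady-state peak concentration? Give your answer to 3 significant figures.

75.3 µg/mL

k = ln 2 / 32.4 = 0.02139 hr⁻¹
Fraction remaining after one interval: e^(−kτ) = e^(−0.02139 × 59.0) = 0.2830
R = 1 / (1 − 0.2830) = 1.395
Css,max = 54.0 × 1.395 ≈ 75.3 µg/mL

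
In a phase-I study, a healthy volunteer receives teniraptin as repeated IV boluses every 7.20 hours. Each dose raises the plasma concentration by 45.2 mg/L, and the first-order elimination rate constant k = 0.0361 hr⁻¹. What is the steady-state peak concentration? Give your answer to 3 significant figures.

Fraction remaining after one interval: e^(−kτ) = e^(−0.03610 × 7.20) = 0.7711
R = 1 / (1 − 0.7711) = 4.369
Css,max = 45.2 × 4.369 ≈ 197 mg/L

197 mg/L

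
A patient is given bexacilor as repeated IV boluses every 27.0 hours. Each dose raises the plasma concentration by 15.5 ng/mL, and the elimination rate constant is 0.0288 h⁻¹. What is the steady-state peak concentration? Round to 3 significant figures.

28.7 ng/mL

Fraction remaining after one interval: e^(−kτ) = e^(−0.02880 × 27.0) = 0.4595
R = 1 / (1 − 0.4595) = 1.850
Css,max = 15.5 × 1.850 ≈ 28.7 ng/mL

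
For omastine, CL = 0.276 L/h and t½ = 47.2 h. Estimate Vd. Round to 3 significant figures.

k = ln 2 / t½ = ln 2 / 47.2 = 0.01469 h⁻¹
V = CL / k = 0.276 / 0.01469 ≈ 18.8 L

18.8 L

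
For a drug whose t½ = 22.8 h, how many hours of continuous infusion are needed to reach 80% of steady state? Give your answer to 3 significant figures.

52.9 hours

k = ln 2 / 22.8 = 0.03040 h⁻¹
f = 1 − e^(−kt)  ⇒  t = −ln(1 − f) / k
t = −ln(1 − 0.8) / 0.03040 = 1.609 / 0.03040 ≈ 52.9 hours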